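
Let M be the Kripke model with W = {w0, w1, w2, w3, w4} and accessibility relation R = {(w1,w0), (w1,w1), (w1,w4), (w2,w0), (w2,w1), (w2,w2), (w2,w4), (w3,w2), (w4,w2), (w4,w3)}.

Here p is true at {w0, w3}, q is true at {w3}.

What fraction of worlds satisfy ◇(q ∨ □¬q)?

4/5

w0: no successors, so ◇(q ∨ □¬q) fails. ✗
w1: successors {w0, w1, w4}; q ∨ □¬q there: w0:T, w1:T, w4:F. ✓
w2: successors {w0, w1, w2, w4}; q ∨ □¬q there: w0:T, w1:T, w2:T, w4:F. ✓
w3: successors {w2}; q ∨ □¬q there: w2:T. ✓
w4: successors {w2, w3}; q ∨ □¬q there: w2:T, w3:T. ✓
That's 4 of 5 worlds, so 4/5.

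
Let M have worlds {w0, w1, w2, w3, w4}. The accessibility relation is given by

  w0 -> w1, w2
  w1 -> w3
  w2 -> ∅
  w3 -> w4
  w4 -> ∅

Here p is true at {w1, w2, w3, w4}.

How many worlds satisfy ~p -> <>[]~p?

5

w0: ~p is T, <>[]~p is T. ✓
w1: ~p is F, <>[]~p is F. ✓
w2: ~p is F, <>[]~p is F. ✓
w3: ~p is F, <>[]~p is T. ✓
w4: ~p is F, <>[]~p is F. ✓
Satisfying worlds: {w0, w1, w2, w3, w4}.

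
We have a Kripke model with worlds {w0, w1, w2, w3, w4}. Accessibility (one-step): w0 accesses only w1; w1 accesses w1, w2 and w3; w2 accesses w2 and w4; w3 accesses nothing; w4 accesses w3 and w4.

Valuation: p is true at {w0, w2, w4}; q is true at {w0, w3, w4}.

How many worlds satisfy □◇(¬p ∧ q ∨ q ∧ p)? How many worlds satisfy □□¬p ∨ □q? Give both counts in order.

3 and 2

For □◇(¬p ∧ q ∨ q ∧ p):
w0: successors {w1}; ◇(¬p ∧ q ∨ q ∧ p) there: w1:T. ✓
w1: successors {w1, w2, w3}; ◇(¬p ∧ q ∨ q ∧ p) there: w1:T, w2:T, w3:F. ✗
w2: successors {w2, w4}; ◇(¬p ∧ q ∨ q ∧ p) there: w2:T, w4:T. ✓
w3: no successors, so □◇(¬p ∧ q ∨ q ∧ p) holds vacuously. ✓
w4: successors {w3, w4}; ◇(¬p ∧ q ∨ q ∧ p) there: w3:F, w4:T. ✗
— 3 worlds.
For □□¬p ∨ □q:
w0: □□¬p is F, □q is F. ✗
w1: □□¬p is F, □q is F. ✗
w2: □□¬p is F, □q is F. ✗
w3: □□¬p is T, □q is T. ✓
w4: □□¬p is F, □q is T. ✓
— 2 worlds.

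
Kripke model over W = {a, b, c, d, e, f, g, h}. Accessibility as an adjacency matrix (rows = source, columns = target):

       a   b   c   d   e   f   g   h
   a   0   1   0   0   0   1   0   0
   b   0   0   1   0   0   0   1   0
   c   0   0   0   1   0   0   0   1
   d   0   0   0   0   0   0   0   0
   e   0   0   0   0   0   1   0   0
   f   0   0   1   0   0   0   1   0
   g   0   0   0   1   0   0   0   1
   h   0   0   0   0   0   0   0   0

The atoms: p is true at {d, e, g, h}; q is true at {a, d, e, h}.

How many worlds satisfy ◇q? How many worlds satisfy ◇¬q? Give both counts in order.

For ◇q:
a: successors {b, f}; q there: b:F, f:F. ✗
b: successors {c, g}; q there: c:F, g:F. ✗
c: successors {d, h}; q there: d:T, h:T. ✓
d: no successors, so ◇q fails. ✗
e: successors {f}; q there: f:F. ✗
f: successors {c, g}; q there: c:F, g:F. ✗
g: successors {d, h}; q there: d:T, h:T. ✓
h: no successors, so ◇q fails. ✗
— 2 worlds.
For ◇¬q:
a: successors {b, f}; ¬q there: b:T, f:T. ✓
b: successors {c, g}; ¬q there: c:T, g:T. ✓
c: successors {d, h}; ¬q there: d:F, h:F. ✗
d: no successors, so ◇¬q fails. ✗
e: successors {f}; ¬q there: f:T. ✓
f: successors {c, g}; ¬q there: c:T, g:T. ✓
g: successors {d, h}; ¬q there: d:F, h:F. ✗
h: no successors, so ◇¬q fails. ✗
— 4 worlds.

2 and 4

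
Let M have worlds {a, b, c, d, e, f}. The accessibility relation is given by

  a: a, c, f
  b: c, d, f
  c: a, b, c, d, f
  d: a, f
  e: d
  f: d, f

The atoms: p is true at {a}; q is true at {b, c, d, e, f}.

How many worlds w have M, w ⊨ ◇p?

a: successors {a, c, f}; p there: a:T, c:F, f:F. ✓
b: successors {c, d, f}; p there: c:F, d:F, f:F. ✗
c: successors {a, b, c, d, f}; p there: a:T, b:F, c:F, d:F, f:F. ✓
d: successors {a, f}; p there: a:T, f:F. ✓
e: successors {d}; p there: d:F. ✗
f: successors {d, f}; p there: d:F, f:F. ✗
Satisfying worlds: {a, c, d}.

3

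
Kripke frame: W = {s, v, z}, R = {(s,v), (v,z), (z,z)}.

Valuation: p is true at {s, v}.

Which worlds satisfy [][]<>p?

s: successors {v}; []<>p there: v:F. ✗
v: successors {z}; []<>p there: z:F. ✗
z: successors {z}; []<>p there: z:F. ✗

∅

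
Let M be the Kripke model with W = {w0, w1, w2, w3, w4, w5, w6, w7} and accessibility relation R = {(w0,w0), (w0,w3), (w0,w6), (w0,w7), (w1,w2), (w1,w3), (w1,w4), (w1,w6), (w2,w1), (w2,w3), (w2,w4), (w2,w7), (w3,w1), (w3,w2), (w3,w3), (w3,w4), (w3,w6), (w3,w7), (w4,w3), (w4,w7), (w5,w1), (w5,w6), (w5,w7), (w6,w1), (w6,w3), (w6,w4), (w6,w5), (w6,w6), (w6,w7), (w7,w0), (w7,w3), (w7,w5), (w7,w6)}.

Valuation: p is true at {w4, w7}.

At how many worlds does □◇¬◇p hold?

w0: successors {w0, w3, w6, w7}; ◇¬◇p there: w0:T, w3:T, w6:T, w7:F. ✗
w1: successors {w2, w3, w4, w6}; ◇¬◇p there: w2:T, w3:T, w4:T, w6:T. ✓
w2: successors {w1, w3, w4, w7}; ◇¬◇p there: w1:F, w3:T, w4:T, w7:F. ✗
w3: successors {w1, w2, w3, w4, w6, w7}; ◇¬◇p there: w1:F, w2:T, w3:T, w4:T, w6:T, w7:F. ✗
w4: successors {w3, w7}; ◇¬◇p there: w3:T, w7:F. ✗
w5: successors {w1, w6, w7}; ◇¬◇p there: w1:F, w6:T, w7:F. ✗
w6: successors {w1, w3, w4, w5, w6, w7}; ◇¬◇p there: w1:F, w3:T, w4:T, w5:T, w6:T, w7:F. ✗
w7: successors {w0, w3, w5, w6}; ◇¬◇p there: w0:T, w3:T, w5:T, w6:T. ✓
Satisfying worlds: {w1, w7}.

2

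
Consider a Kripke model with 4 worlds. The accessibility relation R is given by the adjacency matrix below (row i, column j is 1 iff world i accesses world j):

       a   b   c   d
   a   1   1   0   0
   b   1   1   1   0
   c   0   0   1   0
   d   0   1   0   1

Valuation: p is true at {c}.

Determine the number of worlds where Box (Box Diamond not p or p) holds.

1

a: successors {a, b}; Box Diamond not p or p there: a:T, b:F. ✗
b: successors {a, b, c}; Box Diamond not p or p there: a:T, b:F, c:T. ✗
c: successors {c}; Box Diamond not p or p there: c:T. ✓
d: successors {b, d}; Box Diamond not p or p there: b:F, d:T. ✗
Satisfying worlds: {c}.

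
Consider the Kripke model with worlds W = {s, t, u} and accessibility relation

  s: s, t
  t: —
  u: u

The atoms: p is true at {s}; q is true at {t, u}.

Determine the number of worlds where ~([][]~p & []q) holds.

s: [][]~p & []q is F. ✓
t: [][]~p & []q is T. ✗
u: [][]~p & []q is T. ✗
Satisfying worlds: {s}.

1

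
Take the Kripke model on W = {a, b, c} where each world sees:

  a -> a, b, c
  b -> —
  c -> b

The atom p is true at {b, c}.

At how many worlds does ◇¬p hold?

1

a: successors {a, b, c}; ¬p there: a:T, b:F, c:F. ✓
b: no successors, so ◇¬p fails. ✗
c: successors {b}; ¬p there: b:F. ✗
Satisfying worlds: {a}.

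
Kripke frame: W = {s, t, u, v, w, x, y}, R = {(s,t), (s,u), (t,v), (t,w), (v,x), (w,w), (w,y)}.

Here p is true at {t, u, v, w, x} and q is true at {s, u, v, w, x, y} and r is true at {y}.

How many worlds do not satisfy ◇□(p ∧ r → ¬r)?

3

s: successors {t, u}; □(p ∧ r → ¬r) there: t:T, u:T. ✓
t: successors {v, w}; □(p ∧ r → ¬r) there: v:T, w:T. ✓
u: no successors, so ◇□(p ∧ r → ¬r) fails. ✗
v: successors {x}; □(p ∧ r → ¬r) there: x:T. ✓
w: successors {w, y}; □(p ∧ r → ¬r) there: w:T, y:T. ✓
x: no successors, so ◇□(p ∧ r → ¬r) fails. ✗
y: no successors, so ◇□(p ∧ r → ¬r) fails. ✗
Satisfying worlds: {s, t, v, w}.
So ◇□(p ∧ r → ¬r) fails at the other 3 worlds.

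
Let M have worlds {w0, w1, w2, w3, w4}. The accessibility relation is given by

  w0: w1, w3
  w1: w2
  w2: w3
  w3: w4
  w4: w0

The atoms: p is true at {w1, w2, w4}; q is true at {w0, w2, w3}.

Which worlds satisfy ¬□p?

{w0, w2, w4}

w0: □p is F. ✓
w1: □p is T. ✗
w2: □p is F. ✓
w3: □p is T. ✗
w4: □p is F. ✓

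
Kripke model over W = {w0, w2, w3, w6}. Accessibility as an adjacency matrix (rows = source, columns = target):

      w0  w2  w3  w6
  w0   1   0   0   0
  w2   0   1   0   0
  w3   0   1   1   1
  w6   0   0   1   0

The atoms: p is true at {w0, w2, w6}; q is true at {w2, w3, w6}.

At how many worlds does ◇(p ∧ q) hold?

2

w0: successors {w0}; p ∧ q there: w0:F. ✗
w2: successors {w2}; p ∧ q there: w2:T. ✓
w3: successors {w2, w3, w6}; p ∧ q there: w2:T, w3:F, w6:T. ✓
w6: successors {w3}; p ∧ q there: w3:F. ✗
Satisfying worlds: {w2, w3}.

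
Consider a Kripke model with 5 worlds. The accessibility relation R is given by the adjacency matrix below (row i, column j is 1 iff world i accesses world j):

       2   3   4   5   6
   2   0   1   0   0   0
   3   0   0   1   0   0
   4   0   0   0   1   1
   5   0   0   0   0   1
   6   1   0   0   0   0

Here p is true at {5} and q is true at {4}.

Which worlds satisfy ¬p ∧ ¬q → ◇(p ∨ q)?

2: ¬p ∧ ¬q is T, ◇(p ∨ q) is F. ✗
3: ¬p ∧ ¬q is T, ◇(p ∨ q) is T. ✓
4: ¬p ∧ ¬q is F, ◇(p ∨ q) is T. ✓
5: ¬p ∧ ¬q is F, ◇(p ∨ q) is F. ✓
6: ¬p ∧ ¬q is T, ◇(p ∨ q) is F. ✗

{3, 4, 5}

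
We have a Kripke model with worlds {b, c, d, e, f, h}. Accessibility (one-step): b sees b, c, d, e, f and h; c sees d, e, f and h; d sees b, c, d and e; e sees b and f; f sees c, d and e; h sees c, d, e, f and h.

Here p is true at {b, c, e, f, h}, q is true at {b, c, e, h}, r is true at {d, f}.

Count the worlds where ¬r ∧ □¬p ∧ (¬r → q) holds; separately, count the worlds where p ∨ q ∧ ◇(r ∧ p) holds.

0 and 5

For ¬r ∧ □¬p ∧ (¬r → q):
b: ¬r ∧ □¬p is F, ¬r → q is T. ✗
c: ¬r ∧ □¬p is F, ¬r → q is T. ✗
d: ¬r ∧ □¬p is F, ¬r → q is T. ✗
e: ¬r ∧ □¬p is F, ¬r → q is T. ✗
f: ¬r ∧ □¬p is F, ¬r → q is T. ✗
h: ¬r ∧ □¬p is F, ¬r → q is T. ✗
— 0 worlds.
For p ∨ q ∧ ◇(r ∧ p):
b: p is T, q ∧ ◇(r ∧ p) is T. ✓
c: p is T, q ∧ ◇(r ∧ p) is T. ✓
d: p is F, q ∧ ◇(r ∧ p) is F. ✗
e: p is T, q ∧ ◇(r ∧ p) is T. ✓
f: p is T, q ∧ ◇(r ∧ p) is F. ✓
h: p is T, q ∧ ◇(r ∧ p) is T. ✓
— 5 worlds.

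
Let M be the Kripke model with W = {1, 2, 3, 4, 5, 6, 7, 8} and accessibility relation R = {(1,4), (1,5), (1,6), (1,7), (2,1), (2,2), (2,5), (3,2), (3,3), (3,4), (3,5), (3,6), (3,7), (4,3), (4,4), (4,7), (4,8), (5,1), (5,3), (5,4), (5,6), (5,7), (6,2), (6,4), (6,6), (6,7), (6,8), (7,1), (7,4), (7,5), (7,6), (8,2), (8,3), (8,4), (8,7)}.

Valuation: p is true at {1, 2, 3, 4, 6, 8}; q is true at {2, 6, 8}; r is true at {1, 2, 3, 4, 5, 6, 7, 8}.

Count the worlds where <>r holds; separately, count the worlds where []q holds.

For <>r:
1: successors {4, 5, 6, 7}; r there: 4:T, 5:T, 6:T, 7:T. ✓
2: successors {1, 2, 5}; r there: 1:T, 2:T, 5:T. ✓
3: successors {2, 3, 4, 5, 6, 7}; r there: 2:T, 3:T, 4:T, 5:T, 6:T, 7:T. ✓
4: successors {3, 4, 7, 8}; r there: 3:T, 4:T, 7:T, 8:T. ✓
5: successors {1, 3, 4, 6, 7}; r there: 1:T, 3:T, 4:T, 6:T, 7:T. ✓
6: successors {2, 4, 6, 7, 8}; r there: 2:T, 4:T, 6:T, 7:T, 8:T. ✓
7: successors {1, 4, 5, 6}; r there: 1:T, 4:T, 5:T, 6:T. ✓
8: successors {2, 3, 4, 7}; r there: 2:T, 3:T, 4:T, 7:T. ✓
— 8 worlds.
For []q:
1: successors {4, 5, 6, 7}; q there: 4:F, 5:F, 6:T, 7:F. ✗
2: successors {1, 2, 5}; q there: 1:F, 2:T, 5:F. ✗
3: successors {2, 3, 4, 5, 6, 7}; q there: 2:T, 3:F, 4:F, 5:F, 6:T, 7:F. ✗
4: successors {3, 4, 7, 8}; q there: 3:F, 4:F, 7:F, 8:T. ✗
5: successors {1, 3, 4, 6, 7}; q there: 1:F, 3:F, 4:F, 6:T, 7:F. ✗
6: successors {2, 4, 6, 7, 8}; q there: 2:T, 4:F, 6:T, 7:F, 8:T. ✗
7: successors {1, 4, 5, 6}; q there: 1:F, 4:F, 5:F, 6:T. ✗
8: successors {2, 3, 4, 7}; q there: 2:T, 3:F, 4:F, 7:F. ✗
— 0 worlds.

8 and 0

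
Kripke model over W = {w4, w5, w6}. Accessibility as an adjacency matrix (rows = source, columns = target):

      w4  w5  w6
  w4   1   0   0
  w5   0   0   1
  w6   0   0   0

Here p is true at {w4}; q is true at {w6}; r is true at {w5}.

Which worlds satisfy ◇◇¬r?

{w4}

w4: successors {w4}; ◇¬r there: w4:T. ✓
w5: successors {w6}; ◇¬r there: w6:F. ✗
w6: no successors, so ◇◇¬r fails. ✗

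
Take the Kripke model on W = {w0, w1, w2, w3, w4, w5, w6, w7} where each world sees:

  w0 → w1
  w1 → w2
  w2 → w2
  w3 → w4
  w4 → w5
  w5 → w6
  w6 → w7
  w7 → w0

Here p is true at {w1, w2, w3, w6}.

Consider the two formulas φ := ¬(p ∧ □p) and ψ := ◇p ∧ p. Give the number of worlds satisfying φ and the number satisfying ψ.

For ¬(p ∧ □p):
w0: p ∧ □p is F. ✓
w1: p ∧ □p is T. ✗
w2: p ∧ □p is T. ✗
w3: p ∧ □p is F. ✓
w4: p ∧ □p is F. ✓
w5: p ∧ □p is F. ✓
w6: p ∧ □p is F. ✓
w7: p ∧ □p is F. ✓
— 6 worlds.
For ◇p ∧ p:
w0: ◇p is T, p is F. ✗
w1: ◇p is T, p is T. ✓
w2: ◇p is T, p is T. ✓
w3: ◇p is F, p is T. ✗
w4: ◇p is F, p is F. ✗
w5: ◇p is T, p is F. ✗
w6: ◇p is F, p is T. ✗
w7: ◇p is F, p is F. ✗
— 2 worlds.

6 and 2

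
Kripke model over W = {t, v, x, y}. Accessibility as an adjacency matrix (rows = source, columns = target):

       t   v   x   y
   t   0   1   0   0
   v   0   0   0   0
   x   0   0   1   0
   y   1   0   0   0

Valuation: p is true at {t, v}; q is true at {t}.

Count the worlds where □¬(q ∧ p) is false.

t: successors {v}; ¬(q ∧ p) there: v:T. ✓
v: no successors, so □¬(q ∧ p) holds vacuously. ✓
x: successors {x}; ¬(q ∧ p) there: x:T. ✓
y: successors {t}; ¬(q ∧ p) there: t:F. ✗
Satisfying worlds: {t, v, x}.
So □¬(q ∧ p) fails at the other 1 world.

1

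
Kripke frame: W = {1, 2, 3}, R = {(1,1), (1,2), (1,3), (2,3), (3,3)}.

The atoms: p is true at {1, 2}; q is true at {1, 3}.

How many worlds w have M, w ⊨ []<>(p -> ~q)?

1: successors {1, 2, 3}; <>(p -> ~q) there: 1:T, 2:T, 3:T. ✓
2: successors {3}; <>(p -> ~q) there: 3:T. ✓
3: successors {3}; <>(p -> ~q) there: 3:T. ✓
Satisfying worlds: {1, 2, 3}.

3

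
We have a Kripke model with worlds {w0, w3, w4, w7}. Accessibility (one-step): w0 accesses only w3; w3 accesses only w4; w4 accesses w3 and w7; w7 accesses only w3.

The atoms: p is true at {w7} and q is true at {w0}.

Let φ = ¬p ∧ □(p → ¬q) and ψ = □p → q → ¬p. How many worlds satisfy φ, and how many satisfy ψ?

For ¬p ∧ □(p → ¬q):
w0: ¬p is T, □(p → ¬q) is T. ✓
w3: ¬p is T, □(p → ¬q) is T. ✓
w4: ¬p is T, □(p → ¬q) is T. ✓
w7: ¬p is F, □(p → ¬q) is T. ✗
— 3 worlds.
For □p → q → ¬p:
w0: □p is F, q → ¬p is T. ✓
w3: □p is F, q → ¬p is T. ✓
w4: □p is F, q → ¬p is T. ✓
w7: □p is F, q → ¬p is T. ✓
— 4 worlds.

3 and 4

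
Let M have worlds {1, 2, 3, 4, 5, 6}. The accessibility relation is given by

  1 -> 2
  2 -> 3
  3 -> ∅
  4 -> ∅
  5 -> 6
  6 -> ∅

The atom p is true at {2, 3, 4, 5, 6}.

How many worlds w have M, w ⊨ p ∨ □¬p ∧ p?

1: p is F, □¬p ∧ p is F. ✗
2: p is T, □¬p ∧ p is F. ✓
3: p is T, □¬p ∧ p is T. ✓
4: p is T, □¬p ∧ p is T. ✓
5: p is T, □¬p ∧ p is F. ✓
6: p is T, □¬p ∧ p is T. ✓
Satisfying worlds: {2, 3, 4, 5, 6}.

5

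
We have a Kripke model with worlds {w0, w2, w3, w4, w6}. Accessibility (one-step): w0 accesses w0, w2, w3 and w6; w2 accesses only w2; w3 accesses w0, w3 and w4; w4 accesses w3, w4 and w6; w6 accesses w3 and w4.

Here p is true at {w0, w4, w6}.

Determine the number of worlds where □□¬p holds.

1

w0: successors {w0, w2, w3, w6}; □¬p there: w0:F, w2:T, w3:F, w6:F. ✗
w2: successors {w2}; □¬p there: w2:T. ✓
w3: successors {w0, w3, w4}; □¬p there: w0:F, w3:F, w4:F. ✗
w4: successors {w3, w4, w6}; □¬p there: w3:F, w4:F, w6:F. ✗
w6: successors {w3, w4}; □¬p there: w3:F, w4:F. ✗
Satisfying worlds: {w2}.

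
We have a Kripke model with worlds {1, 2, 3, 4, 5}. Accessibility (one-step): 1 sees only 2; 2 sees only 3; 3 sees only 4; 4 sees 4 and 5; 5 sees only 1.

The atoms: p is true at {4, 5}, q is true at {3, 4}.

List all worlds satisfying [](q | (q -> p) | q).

1: successors {2}; q | (q -> p) | q there: 2:T. ✓
2: successors {3}; q | (q -> p) | q there: 3:T. ✓
3: successors {4}; q | (q -> p) | q there: 4:T. ✓
4: successors {4, 5}; q | (q -> p) | q there: 4:T, 5:T. ✓
5: successors {1}; q | (q -> p) | q there: 1:T. ✓

{1, 2, 3, 4, 5}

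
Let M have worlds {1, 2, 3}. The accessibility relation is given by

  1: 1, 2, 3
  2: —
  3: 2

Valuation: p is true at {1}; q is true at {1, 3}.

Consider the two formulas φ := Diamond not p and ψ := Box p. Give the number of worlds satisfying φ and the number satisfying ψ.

For Diamond not p:
1: successors {1, 2, 3}; not p there: 1:F, 2:T, 3:T. ✓
2: no successors, so Diamond not p fails. ✗
3: successors {2}; not p there: 2:T. ✓
— 2 worlds.
For Box p:
1: successors {1, 2, 3}; p there: 1:T, 2:F, 3:F. ✗
2: no successors, so Box p holds vacuously. ✓
3: successors {2}; p there: 2:F. ✗
— 1 world.

2 and 1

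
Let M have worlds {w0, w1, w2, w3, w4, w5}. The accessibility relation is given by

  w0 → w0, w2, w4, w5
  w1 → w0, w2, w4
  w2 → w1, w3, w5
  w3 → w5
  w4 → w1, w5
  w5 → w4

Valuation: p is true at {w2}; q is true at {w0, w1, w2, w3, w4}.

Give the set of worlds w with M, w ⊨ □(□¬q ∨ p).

∅

w0: successors {w0, w2, w4, w5}; □¬q ∨ p there: w0:F, w2:T, w4:F, w5:F. ✗
w1: successors {w0, w2, w4}; □¬q ∨ p there: w0:F, w2:T, w4:F. ✗
w2: successors {w1, w3, w5}; □¬q ∨ p there: w1:F, w3:T, w5:F. ✗
w3: successors {w5}; □¬q ∨ p there: w5:F. ✗
w4: successors {w1, w5}; □¬q ∨ p there: w1:F, w5:F. ✗
w5: successors {w4}; □¬q ∨ p there: w4:F. ✗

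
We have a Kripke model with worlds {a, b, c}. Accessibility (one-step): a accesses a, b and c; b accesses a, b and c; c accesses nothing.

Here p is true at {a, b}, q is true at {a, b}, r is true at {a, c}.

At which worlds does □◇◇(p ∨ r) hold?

{c}

a: successors {a, b, c}; ◇◇(p ∨ r) there: a:T, b:T, c:F. ✗
b: successors {a, b, c}; ◇◇(p ∨ r) there: a:T, b:T, c:F. ✗
c: no successors, so □◇◇(p ∨ r) holds vacuously. ✓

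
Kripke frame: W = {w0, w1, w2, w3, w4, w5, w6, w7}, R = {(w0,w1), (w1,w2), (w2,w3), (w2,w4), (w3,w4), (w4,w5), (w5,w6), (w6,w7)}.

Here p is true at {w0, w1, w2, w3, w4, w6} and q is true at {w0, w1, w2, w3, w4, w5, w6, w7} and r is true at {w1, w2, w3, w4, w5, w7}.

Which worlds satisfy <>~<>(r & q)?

w0: successors {w1}; ~<>(r & q) there: w1:F. ✗
w1: successors {w2}; ~<>(r & q) there: w2:F. ✗
w2: successors {w3, w4}; ~<>(r & q) there: w3:F, w4:F. ✗
w3: successors {w4}; ~<>(r & q) there: w4:F. ✗
w4: successors {w5}; ~<>(r & q) there: w5:T. ✓
w5: successors {w6}; ~<>(r & q) there: w6:F. ✗
w6: successors {w7}; ~<>(r & q) there: w7:T. ✓
w7: no successors, so <>~<>(r & q) fails. ✗

{w4, w6}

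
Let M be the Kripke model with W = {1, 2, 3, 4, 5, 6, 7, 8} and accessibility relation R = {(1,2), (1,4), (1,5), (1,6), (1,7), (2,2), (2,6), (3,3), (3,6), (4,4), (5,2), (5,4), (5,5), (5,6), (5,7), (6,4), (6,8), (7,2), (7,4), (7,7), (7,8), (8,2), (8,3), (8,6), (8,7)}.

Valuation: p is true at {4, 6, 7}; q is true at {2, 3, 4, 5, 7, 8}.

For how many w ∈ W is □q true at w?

3

1: successors {2, 4, 5, 6, 7}; q there: 2:T, 4:T, 5:T, 6:F, 7:T. ✗
2: successors {2, 6}; q there: 2:T, 6:F. ✗
3: successors {3, 6}; q there: 3:T, 6:F. ✗
4: successors {4}; q there: 4:T. ✓
5: successors {2, 4, 5, 6, 7}; q there: 2:T, 4:T, 5:T, 6:F, 7:T. ✗
6: successors {4, 8}; q there: 4:T, 8:T. ✓
7: successors {2, 4, 7, 8}; q there: 2:T, 4:T, 7:T, 8:T. ✓
8: successors {2, 3, 6, 7}; q there: 2:T, 3:T, 6:F, 7:T. ✗
Satisfying worlds: {4, 6, 7}.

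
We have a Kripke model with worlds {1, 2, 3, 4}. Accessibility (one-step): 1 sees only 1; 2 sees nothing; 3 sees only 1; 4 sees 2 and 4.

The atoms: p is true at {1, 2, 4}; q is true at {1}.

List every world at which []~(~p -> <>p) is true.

1: successors {1}; ~(~p -> <>p) there: 1:F. ✗
2: no successors, so []~(~p -> <>p) holds vacuously. ✓
3: successors {1}; ~(~p -> <>p) there: 1:F. ✗
4: successors {2, 4}; ~(~p -> <>p) there: 2:F, 4:F. ✗

{2}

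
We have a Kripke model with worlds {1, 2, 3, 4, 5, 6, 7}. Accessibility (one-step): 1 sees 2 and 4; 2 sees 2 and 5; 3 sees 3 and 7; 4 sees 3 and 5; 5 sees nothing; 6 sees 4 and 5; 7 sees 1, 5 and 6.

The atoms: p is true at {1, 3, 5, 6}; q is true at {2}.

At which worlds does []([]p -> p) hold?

1: successors {2, 4}; []p -> p there: 2:T, 4:F. ✗
2: successors {2, 5}; []p -> p there: 2:T, 5:T. ✓
3: successors {3, 7}; []p -> p there: 3:T, 7:F. ✗
4: successors {3, 5}; []p -> p there: 3:T, 5:T. ✓
5: no successors, so []([]p -> p) holds vacuously. ✓
6: successors {4, 5}; []p -> p there: 4:F, 5:T. ✗
7: successors {1, 5, 6}; []p -> p there: 1:T, 5:T, 6:T. ✓

{2, 4, 5, 7}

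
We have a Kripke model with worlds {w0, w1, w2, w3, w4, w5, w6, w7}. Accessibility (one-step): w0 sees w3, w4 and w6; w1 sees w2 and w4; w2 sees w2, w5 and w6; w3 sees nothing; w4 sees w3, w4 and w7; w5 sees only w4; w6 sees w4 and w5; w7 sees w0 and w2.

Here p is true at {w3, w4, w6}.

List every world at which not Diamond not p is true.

w0: Diamond not p is F. ✓
w1: Diamond not p is T. ✗
w2: Diamond not p is T. ✗
w3: Diamond not p is F. ✓
w4: Diamond not p is T. ✗
w5: Diamond not p is F. ✓
w6: Diamond not p is T. ✗
w7: Diamond not p is T. ✗

{w0, w3, w5}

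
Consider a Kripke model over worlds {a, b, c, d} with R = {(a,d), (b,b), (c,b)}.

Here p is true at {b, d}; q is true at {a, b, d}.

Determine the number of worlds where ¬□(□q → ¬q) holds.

a: □(□q → ¬q) is F. ✓
b: □(□q → ¬q) is F. ✓
c: □(□q → ¬q) is F. ✓
d: □(□q → ¬q) is T. ✗
Satisfying worlds: {a, b, c}.

3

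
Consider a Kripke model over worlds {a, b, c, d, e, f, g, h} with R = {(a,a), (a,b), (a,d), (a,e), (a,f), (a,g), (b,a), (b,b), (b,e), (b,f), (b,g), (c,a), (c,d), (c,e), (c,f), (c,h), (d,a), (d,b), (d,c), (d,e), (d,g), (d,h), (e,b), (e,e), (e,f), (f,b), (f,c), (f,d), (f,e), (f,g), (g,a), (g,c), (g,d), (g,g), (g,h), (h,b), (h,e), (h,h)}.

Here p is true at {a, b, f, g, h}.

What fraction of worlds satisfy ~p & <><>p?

a: ~p is F, <><>p is T. ✗
b: ~p is F, <><>p is T. ✗
c: ~p is T, <><>p is T. ✓
d: ~p is T, <><>p is T. ✓
e: ~p is T, <><>p is T. ✓
f: ~p is F, <><>p is T. ✗
g: ~p is F, <><>p is T. ✗
h: ~p is F, <><>p is T. ✗
That's 3 of 8 worlds, so 3/8.

3/8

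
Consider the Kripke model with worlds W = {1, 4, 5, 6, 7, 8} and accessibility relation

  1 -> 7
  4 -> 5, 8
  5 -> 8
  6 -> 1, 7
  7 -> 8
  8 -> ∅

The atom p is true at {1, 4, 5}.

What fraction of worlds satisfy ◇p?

1: successors {7}; p there: 7:F. ✗
4: successors {5, 8}; p there: 5:T, 8:F. ✓
5: successors {8}; p there: 8:F. ✗
6: successors {1, 7}; p there: 1:T, 7:F. ✓
7: successors {8}; p there: 8:F. ✗
8: no successors, so ◇p fails. ✗
That's 2 of 6 worlds, so 2/6 = 1/3.

1/3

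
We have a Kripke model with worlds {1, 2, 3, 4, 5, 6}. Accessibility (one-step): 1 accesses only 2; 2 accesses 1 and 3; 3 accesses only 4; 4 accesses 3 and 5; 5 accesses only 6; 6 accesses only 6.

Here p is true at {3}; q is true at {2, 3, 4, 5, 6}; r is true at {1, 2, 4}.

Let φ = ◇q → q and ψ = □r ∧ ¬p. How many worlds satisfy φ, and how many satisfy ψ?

5 and 1

For ◇q → q:
1: ◇q is T, q is F. ✗
2: ◇q is T, q is T. ✓
3: ◇q is T, q is T. ✓
4: ◇q is T, q is T. ✓
5: ◇q is T, q is T. ✓
6: ◇q is T, q is T. ✓
— 5 worlds.
For □r ∧ ¬p:
1: □r is T, ¬p is T. ✓
2: □r is F, ¬p is T. ✗
3: □r is T, ¬p is F. ✗
4: □r is F, ¬p is T. ✗
5: □r is F, ¬p is T. ✗
6: □r is F, ¬p is T. ✗
— 1 world.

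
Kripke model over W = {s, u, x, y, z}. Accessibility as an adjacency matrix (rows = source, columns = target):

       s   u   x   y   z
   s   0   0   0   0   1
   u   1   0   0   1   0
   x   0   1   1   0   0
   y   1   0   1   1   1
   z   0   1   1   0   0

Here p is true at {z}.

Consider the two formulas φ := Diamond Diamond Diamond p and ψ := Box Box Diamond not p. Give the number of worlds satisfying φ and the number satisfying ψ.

For Diamond Diamond Diamond p:
s: successors {z}; Diamond Diamond p there: z:F. ✗
u: successors {s, y}; Diamond Diamond p there: s:F, y:T. ✓
x: successors {u, x}; Diamond Diamond p there: u:T, x:F. ✓
y: successors {s, x, y, z}; Diamond Diamond p there: s:F, x:F, y:T, z:F. ✓
z: successors {u, x}; Diamond Diamond p there: u:T, x:F. ✓
— 4 worlds.
For Box Box Diamond not p:
s: successors {z}; Box Diamond not p there: z:T. ✓
u: successors {s, y}; Box Diamond not p there: s:T, y:F. ✗
x: successors {u, x}; Box Diamond not p there: u:F, x:T. ✗
y: successors {s, x, y, z}; Box Diamond not p there: s:T, x:T, y:F, z:T. ✗
z: successors {u, x}; Box Diamond not p there: u:F, x:T. ✗
— 1 world.

4 and 1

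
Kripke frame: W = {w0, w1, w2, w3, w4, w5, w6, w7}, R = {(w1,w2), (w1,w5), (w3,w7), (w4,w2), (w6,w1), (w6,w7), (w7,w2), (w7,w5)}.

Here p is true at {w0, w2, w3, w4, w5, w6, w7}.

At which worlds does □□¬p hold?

{w0, w1, w2, w4, w5, w7}

w0: no successors, so □□¬p holds vacuously. ✓
w1: successors {w2, w5}; □¬p there: w2:T, w5:T. ✓
w2: no successors, so □□¬p holds vacuously. ✓
w3: successors {w7}; □¬p there: w7:F. ✗
w4: successors {w2}; □¬p there: w2:T. ✓
w5: no successors, so □□¬p holds vacuously. ✓
w6: successors {w1, w7}; □¬p there: w1:F, w7:F. ✗
w7: successors {w2, w5}; □¬p there: w2:T, w5:T. ✓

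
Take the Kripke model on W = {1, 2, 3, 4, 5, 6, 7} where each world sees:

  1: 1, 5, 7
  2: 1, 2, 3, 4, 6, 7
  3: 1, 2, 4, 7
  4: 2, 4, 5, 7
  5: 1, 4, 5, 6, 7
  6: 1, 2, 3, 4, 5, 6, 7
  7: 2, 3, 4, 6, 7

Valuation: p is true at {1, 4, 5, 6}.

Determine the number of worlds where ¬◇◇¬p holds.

0

1: ◇◇¬p is T. ✗
2: ◇◇¬p is T. ✗
3: ◇◇¬p is T. ✗
4: ◇◇¬p is T. ✗
5: ◇◇¬p is T. ✗
6: ◇◇¬p is T. ✗
7: ◇◇¬p is T. ✗
Satisfying worlds: ∅.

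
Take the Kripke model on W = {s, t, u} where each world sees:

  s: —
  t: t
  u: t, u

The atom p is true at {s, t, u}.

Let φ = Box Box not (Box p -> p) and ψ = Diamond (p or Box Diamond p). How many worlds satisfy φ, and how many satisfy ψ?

For Box Box not (Box p -> p):
s: no successors, so Box Box not (Box p -> p) holds vacuously. ✓
t: successors {t}; Box not (Box p -> p) there: t:F. ✗
u: successors {t, u}; Box not (Box p -> p) there: t:F, u:F. ✗
— 1 world.
For Diamond (p or Box Diamond p):
s: no successors, so Diamond (p or Box Diamond p) fails. ✗
t: successors {t}; p or Box Diamond p there: t:T. ✓
u: successors {t, u}; p or Box Diamond p there: t:T, u:T. ✓
— 2 worlds.

1 and 2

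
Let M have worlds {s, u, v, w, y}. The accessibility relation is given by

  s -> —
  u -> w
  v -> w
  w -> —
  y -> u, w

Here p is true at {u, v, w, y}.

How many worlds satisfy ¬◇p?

2

s: ◇p is F. ✓
u: ◇p is T. ✗
v: ◇p is T. ✗
w: ◇p is F. ✓
y: ◇p is T. ✗
Satisfying worlds: {s, w}.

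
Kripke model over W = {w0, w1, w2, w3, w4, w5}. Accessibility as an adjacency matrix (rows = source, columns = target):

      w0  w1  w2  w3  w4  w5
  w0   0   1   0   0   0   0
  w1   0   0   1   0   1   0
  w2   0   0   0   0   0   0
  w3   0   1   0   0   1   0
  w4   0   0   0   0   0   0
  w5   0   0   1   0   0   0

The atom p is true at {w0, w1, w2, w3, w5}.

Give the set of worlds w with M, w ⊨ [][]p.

w0: successors {w1}; []p there: w1:F. ✗
w1: successors {w2, w4}; []p there: w2:T, w4:T. ✓
w2: no successors, so [][]p holds vacuously. ✓
w3: successors {w1, w4}; []p there: w1:F, w4:T. ✗
w4: no successors, so [][]p holds vacuously. ✓
w5: successors {w2}; []p there: w2:T. ✓

{w1, w2, w4, w5}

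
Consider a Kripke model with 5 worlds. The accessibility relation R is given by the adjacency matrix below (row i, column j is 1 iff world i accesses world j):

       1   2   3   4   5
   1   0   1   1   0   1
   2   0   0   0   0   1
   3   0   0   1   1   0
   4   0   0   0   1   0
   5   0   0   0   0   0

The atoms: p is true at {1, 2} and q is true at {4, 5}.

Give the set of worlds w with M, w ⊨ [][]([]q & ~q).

1: successors {2, 3, 5}; []([]q & ~q) there: 2:F, 3:F, 5:T. ✗
2: successors {5}; []([]q & ~q) there: 5:T. ✓
3: successors {3, 4}; []([]q & ~q) there: 3:F, 4:F. ✗
4: successors {4}; []([]q & ~q) there: 4:F. ✗
5: no successors, so [][]([]q & ~q) holds vacuously. ✓

{2, 5}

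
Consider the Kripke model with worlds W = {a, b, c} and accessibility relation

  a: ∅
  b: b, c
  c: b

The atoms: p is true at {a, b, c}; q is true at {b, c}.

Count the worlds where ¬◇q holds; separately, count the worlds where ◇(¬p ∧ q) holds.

For ¬◇q:
a: ◇q is F. ✓
b: ◇q is T. ✗
c: ◇q is T. ✗
— 1 world.
For ◇(¬p ∧ q):
a: no successors, so ◇(¬p ∧ q) fails. ✗
b: successors {b, c}; ¬p ∧ q there: b:F, c:F. ✗
c: successors {b}; ¬p ∧ q there: b:F. ✗
— 0 worlds.

1 and 0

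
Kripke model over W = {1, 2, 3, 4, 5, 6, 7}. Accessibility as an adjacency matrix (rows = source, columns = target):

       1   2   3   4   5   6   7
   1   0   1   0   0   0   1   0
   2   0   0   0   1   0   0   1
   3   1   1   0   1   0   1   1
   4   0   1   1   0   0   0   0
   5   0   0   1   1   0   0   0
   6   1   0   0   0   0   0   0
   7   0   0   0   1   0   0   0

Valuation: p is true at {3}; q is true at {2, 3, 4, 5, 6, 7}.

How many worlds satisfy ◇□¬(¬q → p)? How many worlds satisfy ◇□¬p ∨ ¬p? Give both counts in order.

2 and 7

For ◇□¬(¬q → p):
1: successors {2, 6}; □¬(¬q → p) there: 2:F, 6:T. ✓
2: successors {4, 7}; □¬(¬q → p) there: 4:F, 7:F. ✗
3: successors {1, 2, 4, 6, 7}; □¬(¬q → p) there: 1:F, 2:F, 4:F, 6:T, 7:F. ✓
4: successors {2, 3}; □¬(¬q → p) there: 2:F, 3:F. ✗
5: successors {3, 4}; □¬(¬q → p) there: 3:F, 4:F. ✗
6: successors {1}; □¬(¬q → p) there: 1:F. ✗
7: successors {4}; □¬(¬q → p) there: 4:F. ✗
— 2 worlds.
For ◇□¬p ∨ ¬p:
1: ◇□¬p is T, ¬p is T. ✓
2: ◇□¬p is T, ¬p is T. ✓
3: ◇□¬p is T, ¬p is F. ✓
4: ◇□¬p is T, ¬p is T. ✓
5: ◇□¬p is T, ¬p is T. ✓
6: ◇□¬p is T, ¬p is T. ✓
7: ◇□¬p is F, ¬p is T. ✓
— 7 worlds.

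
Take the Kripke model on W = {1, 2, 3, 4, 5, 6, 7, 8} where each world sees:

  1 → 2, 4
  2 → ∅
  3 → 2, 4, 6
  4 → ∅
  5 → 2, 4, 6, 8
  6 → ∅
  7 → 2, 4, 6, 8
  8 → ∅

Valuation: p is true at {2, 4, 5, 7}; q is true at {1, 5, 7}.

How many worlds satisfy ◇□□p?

4

1: successors {2, 4}; □□p there: 2:T, 4:T. ✓
2: no successors, so ◇□□p fails. ✗
3: successors {2, 4, 6}; □□p there: 2:T, 4:T, 6:T. ✓
4: no successors, so ◇□□p fails. ✗
5: successors {2, 4, 6, 8}; □□p there: 2:T, 4:T, 6:T, 8:T. ✓
6: no successors, so ◇□□p fails. ✗
7: successors {2, 4, 6, 8}; □□p there: 2:T, 4:T, 6:T, 8:T. ✓
8: no successors, so ◇□□p fails. ✗
Satisfying worlds: {1, 3, 5, 7}.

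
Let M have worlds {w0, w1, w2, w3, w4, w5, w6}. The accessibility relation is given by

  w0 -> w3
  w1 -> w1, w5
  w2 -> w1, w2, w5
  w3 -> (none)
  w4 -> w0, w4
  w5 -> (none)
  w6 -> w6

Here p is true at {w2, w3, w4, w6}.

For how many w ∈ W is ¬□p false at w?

w0: □p is T. ✗
w1: □p is F. ✓
w2: □p is F. ✓
w3: □p is T. ✗
w4: □p is F. ✓
w5: □p is T. ✗
w6: □p is T. ✗
Satisfying worlds: {w1, w2, w4}.
So ¬□p fails at the other 4 worlds.

4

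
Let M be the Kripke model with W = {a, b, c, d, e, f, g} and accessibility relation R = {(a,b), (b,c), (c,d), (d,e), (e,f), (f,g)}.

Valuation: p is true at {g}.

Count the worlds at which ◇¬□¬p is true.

a: successors {b}; ¬□¬p there: b:F. ✗
b: successors {c}; ¬□¬p there: c:F. ✗
c: successors {d}; ¬□¬p there: d:F. ✗
d: successors {e}; ¬□¬p there: e:F. ✗
e: successors {f}; ¬□¬p there: f:T. ✓
f: successors {g}; ¬□¬p there: g:F. ✗
g: no successors, so ◇¬□¬p fails. ✗
Satisfying worlds: {e}.

1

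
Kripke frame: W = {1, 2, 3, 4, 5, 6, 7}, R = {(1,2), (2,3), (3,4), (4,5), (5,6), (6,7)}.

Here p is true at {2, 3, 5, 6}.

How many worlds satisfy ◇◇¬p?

2

1: successors {2}; ◇¬p there: 2:F. ✗
2: successors {3}; ◇¬p there: 3:T. ✓
3: successors {4}; ◇¬p there: 4:F. ✗
4: successors {5}; ◇¬p there: 5:F. ✗
5: successors {6}; ◇¬p there: 6:T. ✓
6: successors {7}; ◇¬p there: 7:F. ✗
7: no successors, so ◇◇¬p fails. ✗
Satisfying worlds: {2, 5}.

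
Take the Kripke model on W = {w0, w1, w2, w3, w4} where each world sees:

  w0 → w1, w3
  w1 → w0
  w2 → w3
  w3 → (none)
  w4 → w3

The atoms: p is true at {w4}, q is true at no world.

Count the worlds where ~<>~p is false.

w0: <>~p is T. ✗
w1: <>~p is T. ✗
w2: <>~p is T. ✗
w3: <>~p is F. ✓
w4: <>~p is T. ✗
Satisfying worlds: {w3}.
So ~<>~p fails at the other 4 worlds.

4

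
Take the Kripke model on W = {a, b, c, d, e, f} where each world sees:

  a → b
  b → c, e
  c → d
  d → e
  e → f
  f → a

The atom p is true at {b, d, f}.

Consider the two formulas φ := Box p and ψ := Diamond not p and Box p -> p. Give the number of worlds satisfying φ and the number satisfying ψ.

For Box p:
a: successors {b}; p there: b:T. ✓
b: successors {c, e}; p there: c:F, e:F. ✗
c: successors {d}; p there: d:T. ✓
d: successors {e}; p there: e:F. ✗
e: successors {f}; p there: f:T. ✓
f: successors {a}; p there: a:F. ✗
— 3 worlds.
For Diamond not p and Box p -> p:
a: Diamond not p and Box p is F, p is F. ✓
b: Diamond not p and Box p is F, p is T. ✓
c: Diamond not p and Box p is F, p is F. ✓
d: Diamond not p and Box p is F, p is T. ✓
e: Diamond not p and Box p is F, p is F. ✓
f: Diamond not p and Box p is F, p is T. ✓
— 6 worlds.

3 and 6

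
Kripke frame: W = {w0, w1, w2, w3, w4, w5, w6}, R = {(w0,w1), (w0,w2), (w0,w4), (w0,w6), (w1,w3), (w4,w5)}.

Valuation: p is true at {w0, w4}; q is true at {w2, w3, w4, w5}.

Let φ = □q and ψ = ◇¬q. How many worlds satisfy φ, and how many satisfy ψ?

For □q:
w0: successors {w1, w2, w4, w6}; q there: w1:F, w2:T, w4:T, w6:F. ✗
w1: successors {w3}; q there: w3:T. ✓
w2: no successors, so □q holds vacuously. ✓
w3: no successors, so □q holds vacuously. ✓
w4: successors {w5}; q there: w5:T. ✓
w5: no successors, so □q holds vacuously. ✓
w6: no successors, so □q holds vacuously. ✓
— 6 worlds.
For ◇¬q:
w0: successors {w1, w2, w4, w6}; ¬q there: w1:T, w2:F, w4:F, w6:T. ✓
w1: successors {w3}; ¬q there: w3:F. ✗
w2: no successors, so ◇¬q fails. ✗
w3: no successors, so ◇¬q fails. ✗
w4: successors {w5}; ¬q there: w5:F. ✗
w5: no successors, so ◇¬q fails. ✗
w6: no successors, so ◇¬q fails. ✗
— 1 world.

6 and 1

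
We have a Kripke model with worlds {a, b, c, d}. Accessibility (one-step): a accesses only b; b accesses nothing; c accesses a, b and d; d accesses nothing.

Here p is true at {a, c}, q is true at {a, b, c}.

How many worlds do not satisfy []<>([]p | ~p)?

2

a: successors {b}; <>([]p | ~p) there: b:F. ✗
b: no successors, so []<>([]p | ~p) holds vacuously. ✓
c: successors {a, b, d}; <>([]p | ~p) there: a:T, b:F, d:F. ✗
d: no successors, so []<>([]p | ~p) holds vacuously. ✓
Satisfying worlds: {b, d}.
So []<>([]p | ~p) fails at the other 2 worlds.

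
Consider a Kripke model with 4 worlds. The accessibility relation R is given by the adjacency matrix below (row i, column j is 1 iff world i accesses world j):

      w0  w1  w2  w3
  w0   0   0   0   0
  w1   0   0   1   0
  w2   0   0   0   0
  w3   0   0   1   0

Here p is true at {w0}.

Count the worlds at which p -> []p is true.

4

w0: p is T, []p is T. ✓
w1: p is F, []p is F. ✓
w2: p is F, []p is T. ✓
w3: p is F, []p is F. ✓
Satisfying worlds: {w0, w1, w2, w3}.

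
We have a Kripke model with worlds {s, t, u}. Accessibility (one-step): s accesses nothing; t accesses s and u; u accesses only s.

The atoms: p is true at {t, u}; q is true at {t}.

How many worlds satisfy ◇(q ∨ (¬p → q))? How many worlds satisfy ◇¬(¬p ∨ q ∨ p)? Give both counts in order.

1 and 0

For ◇(q ∨ (¬p → q)):
s: no successors, so ◇(q ∨ (¬p → q)) fails. ✗
t: successors {s, u}; q ∨ (¬p → q) there: s:F, u:T. ✓
u: successors {s}; q ∨ (¬p → q) there: s:F. ✗
— 1 world.
For ◇¬(¬p ∨ q ∨ p):
s: no successors, so ◇¬(¬p ∨ q ∨ p) fails. ✗
t: successors {s, u}; ¬(¬p ∨ q ∨ p) there: s:F, u:F. ✗
u: successors {s}; ¬(¬p ∨ q ∨ p) there: s:F. ✗
— 0 worlds.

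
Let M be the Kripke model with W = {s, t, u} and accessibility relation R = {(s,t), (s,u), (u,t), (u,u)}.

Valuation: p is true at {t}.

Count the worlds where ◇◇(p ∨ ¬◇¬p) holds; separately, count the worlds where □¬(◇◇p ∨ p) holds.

For ◇◇(p ∨ ¬◇¬p):
s: successors {t, u}; ◇(p ∨ ¬◇¬p) there: t:F, u:T. ✓
t: no successors, so ◇◇(p ∨ ¬◇¬p) fails. ✗
u: successors {t, u}; ◇(p ∨ ¬◇¬p) there: t:F, u:T. ✓
— 2 worlds.
For □¬(◇◇p ∨ p):
s: successors {t, u}; ¬(◇◇p ∨ p) there: t:F, u:F. ✗
t: no successors, so □¬(◇◇p ∨ p) holds vacuously. ✓
u: successors {t, u}; ¬(◇◇p ∨ p) there: t:F, u:F. ✗
— 1 world.

2 and 1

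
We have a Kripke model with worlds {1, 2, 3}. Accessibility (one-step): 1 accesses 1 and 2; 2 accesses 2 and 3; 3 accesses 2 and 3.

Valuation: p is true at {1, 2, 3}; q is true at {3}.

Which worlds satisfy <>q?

1: successors {1, 2}; q there: 1:F, 2:F. ✗
2: successors {2, 3}; q there: 2:F, 3:T. ✓
3: successors {2, 3}; q there: 2:F, 3:T. ✓

{2, 3}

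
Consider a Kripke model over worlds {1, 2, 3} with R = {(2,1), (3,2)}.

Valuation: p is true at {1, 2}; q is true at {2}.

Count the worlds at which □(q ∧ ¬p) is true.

1: no successors, so □(q ∧ ¬p) holds vacuously. ✓
2: successors {1}; q ∧ ¬p there: 1:F. ✗
3: successors {2}; q ∧ ¬p there: 2:F. ✗
Satisfying worlds: {1}.

1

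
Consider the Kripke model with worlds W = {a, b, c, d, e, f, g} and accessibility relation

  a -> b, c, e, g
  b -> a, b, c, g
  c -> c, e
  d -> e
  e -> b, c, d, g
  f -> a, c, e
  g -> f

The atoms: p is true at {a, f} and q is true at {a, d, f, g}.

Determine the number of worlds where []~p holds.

a: successors {b, c, e, g}; ~p there: b:T, c:T, e:T, g:T. ✓
b: successors {a, b, c, g}; ~p there: a:F, b:T, c:T, g:T. ✗
c: successors {c, e}; ~p there: c:T, e:T. ✓
d: successors {e}; ~p there: e:T. ✓
e: successors {b, c, d, g}; ~p there: b:T, c:T, d:T, g:T. ✓
f: successors {a, c, e}; ~p there: a:F, c:T, e:T. ✗
g: successors {f}; ~p there: f:F. ✗
Satisfying worlds: {a, c, d, e}.

4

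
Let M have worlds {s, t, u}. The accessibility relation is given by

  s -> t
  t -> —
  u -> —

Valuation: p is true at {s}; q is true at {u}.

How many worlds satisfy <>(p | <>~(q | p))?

0

s: successors {t}; p | <>~(q | p) there: t:F. ✗
t: no successors, so <>(p | <>~(q | p)) fails. ✗
u: no successors, so <>(p | <>~(q | p)) fails. ✗
Satisfying worlds: ∅.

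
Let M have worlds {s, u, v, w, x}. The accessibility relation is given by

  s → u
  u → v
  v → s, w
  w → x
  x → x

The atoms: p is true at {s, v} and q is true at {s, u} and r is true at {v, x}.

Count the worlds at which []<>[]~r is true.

s: successors {u}; <>[]~r there: u:T. ✓
u: successors {v}; <>[]~r there: v:T. ✓
v: successors {s, w}; <>[]~r there: s:F, w:F. ✗
w: successors {x}; <>[]~r there: x:F. ✗
x: successors {x}; <>[]~r there: x:F. ✗
Satisfying worlds: {s, u}.

2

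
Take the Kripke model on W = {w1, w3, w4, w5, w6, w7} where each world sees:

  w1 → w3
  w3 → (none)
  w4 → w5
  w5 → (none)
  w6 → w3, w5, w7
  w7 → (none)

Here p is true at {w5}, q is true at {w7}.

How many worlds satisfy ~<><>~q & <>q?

1

w1: ~<><>~q is T, <>q is F. ✗
w3: ~<><>~q is T, <>q is F. ✗
w4: ~<><>~q is T, <>q is F. ✗
w5: ~<><>~q is T, <>q is F. ✗
w6: ~<><>~q is T, <>q is T. ✓
w7: ~<><>~q is T, <>q is F. ✗
Satisfying worlds: {w6}.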